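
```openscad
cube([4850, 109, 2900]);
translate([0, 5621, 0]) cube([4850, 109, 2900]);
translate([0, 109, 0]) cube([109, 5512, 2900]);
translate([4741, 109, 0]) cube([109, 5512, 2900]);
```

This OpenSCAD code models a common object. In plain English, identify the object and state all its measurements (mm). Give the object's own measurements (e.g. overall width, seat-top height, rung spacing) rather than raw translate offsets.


The wall frame of a small rectangular building: four walls, each 2900 mm tall and 109 mm thick, enclosing a footprint 4850 mm (x) by 5730 mm (y) outside-to-outside, with no floor or roof. The front and back walls (the −y and +y sides) span the full width; the two side walls fit between them.


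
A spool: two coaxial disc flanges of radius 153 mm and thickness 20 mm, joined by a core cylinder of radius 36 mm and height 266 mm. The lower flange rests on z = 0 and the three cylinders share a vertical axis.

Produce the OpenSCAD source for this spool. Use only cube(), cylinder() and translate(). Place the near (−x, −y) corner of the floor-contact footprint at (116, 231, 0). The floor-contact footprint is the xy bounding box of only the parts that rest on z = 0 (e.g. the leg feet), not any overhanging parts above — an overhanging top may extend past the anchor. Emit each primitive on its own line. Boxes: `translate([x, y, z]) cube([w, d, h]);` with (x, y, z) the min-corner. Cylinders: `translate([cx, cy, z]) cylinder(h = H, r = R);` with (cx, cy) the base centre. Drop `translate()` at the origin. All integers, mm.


translate([269, 384, 0]) cylinder(h = 20, r = 153);
translate([269, 384, 20]) cylinder(h = 266, r = 36);
translate([269, 384, 286]) cylinder(h = 20, r = 153);


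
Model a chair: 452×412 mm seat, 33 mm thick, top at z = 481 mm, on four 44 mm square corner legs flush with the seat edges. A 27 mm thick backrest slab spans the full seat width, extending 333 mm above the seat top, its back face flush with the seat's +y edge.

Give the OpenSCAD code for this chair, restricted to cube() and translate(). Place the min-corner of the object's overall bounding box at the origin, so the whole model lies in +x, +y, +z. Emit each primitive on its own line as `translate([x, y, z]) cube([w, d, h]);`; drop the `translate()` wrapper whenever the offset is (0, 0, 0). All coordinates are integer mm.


// leg_h = 481 - 33 = 448
translate([0, 0, 448]) cube([452, 412, 33]);
cube([44, 44, 448]);
translate([408, 0, 0]) cube([44, 44, 448]);
translate([0, 368, 0]) cube([44, 44, 448]);
translate([408, 368, 0]) cube([44, 44, 448]);
translate([0, 385, 481]) cube([452, 27, 333]);


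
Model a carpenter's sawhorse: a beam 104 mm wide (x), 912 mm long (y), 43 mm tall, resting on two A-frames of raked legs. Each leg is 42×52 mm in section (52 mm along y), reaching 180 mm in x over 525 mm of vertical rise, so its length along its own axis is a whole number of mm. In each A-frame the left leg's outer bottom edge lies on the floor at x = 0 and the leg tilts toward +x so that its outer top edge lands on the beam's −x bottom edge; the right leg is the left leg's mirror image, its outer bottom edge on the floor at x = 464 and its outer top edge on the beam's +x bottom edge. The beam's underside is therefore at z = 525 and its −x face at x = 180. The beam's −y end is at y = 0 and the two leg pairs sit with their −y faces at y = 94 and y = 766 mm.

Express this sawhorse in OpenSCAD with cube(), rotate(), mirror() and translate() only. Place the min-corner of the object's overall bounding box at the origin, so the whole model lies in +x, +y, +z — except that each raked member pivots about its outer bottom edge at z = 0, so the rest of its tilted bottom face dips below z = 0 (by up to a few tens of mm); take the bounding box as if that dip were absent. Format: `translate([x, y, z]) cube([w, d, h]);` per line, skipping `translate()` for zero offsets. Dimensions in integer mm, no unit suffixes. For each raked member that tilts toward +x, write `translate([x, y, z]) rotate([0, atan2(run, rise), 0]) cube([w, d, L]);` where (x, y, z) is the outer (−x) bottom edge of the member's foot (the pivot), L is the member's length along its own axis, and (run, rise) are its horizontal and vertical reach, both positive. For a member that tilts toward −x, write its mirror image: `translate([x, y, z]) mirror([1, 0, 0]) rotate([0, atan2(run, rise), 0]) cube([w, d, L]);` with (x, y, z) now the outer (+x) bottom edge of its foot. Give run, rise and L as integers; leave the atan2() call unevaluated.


translate([180, 0, 525]) cube([104, 912, 43]);
translate([0, 94, 0]) rotate([0, atan2(180, 525), 0]) cube([42, 52, 555]);
translate([464, 94, 0]) mirror([1, 0, 0]) rotate([0, atan2(180, 525), 0]) cube([42, 52, 555]);
translate([0, 766, 0]) rotate([0, atan2(180, 525), 0]) cube([42, 52, 555]);
translate([464, 766, 0]) mirror([1, 0, 0]) rotate([0, atan2(180, 525), 0]) cube([42, 52, 555]);


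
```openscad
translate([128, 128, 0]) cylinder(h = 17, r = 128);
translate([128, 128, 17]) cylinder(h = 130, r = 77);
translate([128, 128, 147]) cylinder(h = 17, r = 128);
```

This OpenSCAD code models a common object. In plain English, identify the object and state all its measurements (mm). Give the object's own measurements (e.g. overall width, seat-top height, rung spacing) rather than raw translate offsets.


A spool: two coaxial disc flanges of radius 128 mm and thickness 17 mm, joined by a core cylinder of radius 77 mm and height 130 mm. The lower flange rests on z = 0 and the three cylinders share a vertical axis.


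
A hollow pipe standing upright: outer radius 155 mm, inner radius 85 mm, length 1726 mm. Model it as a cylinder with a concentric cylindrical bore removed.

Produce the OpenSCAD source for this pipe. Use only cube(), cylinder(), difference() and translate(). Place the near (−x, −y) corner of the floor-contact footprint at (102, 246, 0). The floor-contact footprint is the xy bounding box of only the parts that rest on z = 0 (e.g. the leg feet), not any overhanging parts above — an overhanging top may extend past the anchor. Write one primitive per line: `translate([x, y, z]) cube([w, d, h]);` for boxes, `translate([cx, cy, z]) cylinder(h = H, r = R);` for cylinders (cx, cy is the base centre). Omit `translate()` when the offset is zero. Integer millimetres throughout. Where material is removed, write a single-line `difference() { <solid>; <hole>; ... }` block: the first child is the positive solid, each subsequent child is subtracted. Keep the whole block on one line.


difference() { translate([257, 401, 0]) cylinder(h = 1726, r = 155); translate([257, 401, 0]) cylinder(h = 1726, r = 85); }


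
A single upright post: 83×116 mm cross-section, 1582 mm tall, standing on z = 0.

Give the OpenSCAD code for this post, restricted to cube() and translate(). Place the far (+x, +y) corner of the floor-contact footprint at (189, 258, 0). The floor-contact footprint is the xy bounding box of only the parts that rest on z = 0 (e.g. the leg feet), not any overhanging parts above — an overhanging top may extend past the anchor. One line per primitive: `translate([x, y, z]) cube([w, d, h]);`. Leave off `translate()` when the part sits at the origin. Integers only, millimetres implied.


translate([106, 142, 0]) cube([83, 116, 1582]);


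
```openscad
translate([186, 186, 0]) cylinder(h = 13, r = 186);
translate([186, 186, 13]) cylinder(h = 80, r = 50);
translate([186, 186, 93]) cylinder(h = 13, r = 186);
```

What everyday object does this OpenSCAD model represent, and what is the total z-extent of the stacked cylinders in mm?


A spool. The overall height is 106 mm.

Three coaxial cylinders, large–small–large — a spool. Two 13 mm flanges and a 80 mm core give 13 + 80 + 13 = 106 mm.


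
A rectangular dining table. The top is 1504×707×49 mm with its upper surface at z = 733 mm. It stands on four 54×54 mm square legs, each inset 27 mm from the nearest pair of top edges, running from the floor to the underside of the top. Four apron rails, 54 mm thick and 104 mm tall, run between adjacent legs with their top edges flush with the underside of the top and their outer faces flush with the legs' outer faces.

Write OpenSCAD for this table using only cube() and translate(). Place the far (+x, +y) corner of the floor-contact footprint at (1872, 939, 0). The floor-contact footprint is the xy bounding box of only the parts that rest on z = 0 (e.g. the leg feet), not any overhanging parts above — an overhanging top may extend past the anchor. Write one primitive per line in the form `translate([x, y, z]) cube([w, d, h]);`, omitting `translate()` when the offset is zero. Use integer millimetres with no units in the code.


translate([395, 259, 684]) cube([1504, 707, 49]);
translate([422, 286, 0]) cube([54, 54, 684]);
translate([1818, 286, 0]) cube([54, 54, 684]);
translate([422, 885, 0]) cube([54, 54, 684]);
translate([1818, 885, 0]) cube([54, 54, 684]);
translate([476, 286, 580]) cube([1342, 54, 104]);
translate([476, 885, 580]) cube([1342, 54, 104]);
translate([422, 340, 580]) cube([54, 545, 104]);
translate([1818, 340, 580]) cube([54, 545, 104]);


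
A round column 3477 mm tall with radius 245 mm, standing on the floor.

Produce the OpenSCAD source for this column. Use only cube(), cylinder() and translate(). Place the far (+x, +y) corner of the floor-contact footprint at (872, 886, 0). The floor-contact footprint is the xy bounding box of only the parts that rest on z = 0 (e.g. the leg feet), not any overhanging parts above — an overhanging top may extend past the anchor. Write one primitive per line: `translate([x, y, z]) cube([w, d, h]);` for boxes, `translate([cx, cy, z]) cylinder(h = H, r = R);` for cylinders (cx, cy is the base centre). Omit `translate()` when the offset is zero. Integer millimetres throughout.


translate([627, 641, 0]) cylinder(h = 3477, r = 245);


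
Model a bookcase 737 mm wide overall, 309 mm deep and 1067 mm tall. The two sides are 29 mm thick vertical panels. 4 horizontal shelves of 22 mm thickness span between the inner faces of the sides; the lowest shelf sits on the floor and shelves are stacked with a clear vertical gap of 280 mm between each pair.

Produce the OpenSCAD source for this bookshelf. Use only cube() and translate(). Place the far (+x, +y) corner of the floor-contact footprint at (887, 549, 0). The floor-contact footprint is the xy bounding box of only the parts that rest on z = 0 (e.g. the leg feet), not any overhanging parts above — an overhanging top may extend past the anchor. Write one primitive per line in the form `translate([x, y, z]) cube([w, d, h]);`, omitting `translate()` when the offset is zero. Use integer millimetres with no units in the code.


translate([150, 240, 0]) cube([29, 309, 1067]);
translate([858, 240, 0]) cube([29, 309, 1067]);
translate([179, 240, 0]) cube([679, 309, 22]);
translate([179, 240, 302]) cube([679, 309, 22]);
translate([179, 240, 604]) cube([679, 309, 22]);
translate([179, 240, 906]) cube([679, 309, 22]);


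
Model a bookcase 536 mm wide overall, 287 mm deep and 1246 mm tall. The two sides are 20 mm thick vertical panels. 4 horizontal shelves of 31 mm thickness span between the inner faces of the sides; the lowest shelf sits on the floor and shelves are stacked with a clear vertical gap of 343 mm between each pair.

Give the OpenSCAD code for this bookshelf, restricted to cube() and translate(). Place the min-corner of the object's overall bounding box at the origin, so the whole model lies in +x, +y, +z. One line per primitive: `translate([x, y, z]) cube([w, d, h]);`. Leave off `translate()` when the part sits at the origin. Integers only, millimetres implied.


cube([20, 287, 1246]);
translate([516, 0, 0]) cube([20, 287, 1246]);
translate([20, 0, 0]) cube([496, 287, 31]);
translate([20, 0, 374]) cube([496, 287, 31]);
translate([20, 0, 748]) cube([496, 287, 31]);
translate([20, 0, 1122]) cube([496, 287, 31]);


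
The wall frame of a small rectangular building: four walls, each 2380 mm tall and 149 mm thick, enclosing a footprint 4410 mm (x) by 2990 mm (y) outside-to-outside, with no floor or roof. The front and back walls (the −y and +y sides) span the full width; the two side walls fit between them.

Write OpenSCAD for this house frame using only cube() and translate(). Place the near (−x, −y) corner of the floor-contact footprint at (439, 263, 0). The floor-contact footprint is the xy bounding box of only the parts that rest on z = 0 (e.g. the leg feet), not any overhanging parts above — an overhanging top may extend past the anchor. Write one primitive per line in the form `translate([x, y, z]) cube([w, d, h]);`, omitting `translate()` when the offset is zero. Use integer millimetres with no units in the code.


translate([439, 263, 0]) cube([4410, 149, 2380]);
translate([439, 3104, 0]) cube([4410, 149, 2380]);
translate([439, 412, 0]) cube([149, 2692, 2380]);
translate([4700, 412, 0]) cube([149, 2692, 2380]);


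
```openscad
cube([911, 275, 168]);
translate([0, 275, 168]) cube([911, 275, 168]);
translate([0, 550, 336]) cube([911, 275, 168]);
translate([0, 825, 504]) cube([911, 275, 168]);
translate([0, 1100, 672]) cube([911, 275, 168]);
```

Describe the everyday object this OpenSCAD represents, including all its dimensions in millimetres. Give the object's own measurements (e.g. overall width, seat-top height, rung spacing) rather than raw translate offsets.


A straight staircase of 5 solid steps. Each step is 911 mm wide (x), 275 mm deep (y, the going) and 168 mm tall (the rise). The first step rests on the floor; each subsequent step sits one going further in +y and one rise higher in +z, directly behind and above the previous step with no overlap.


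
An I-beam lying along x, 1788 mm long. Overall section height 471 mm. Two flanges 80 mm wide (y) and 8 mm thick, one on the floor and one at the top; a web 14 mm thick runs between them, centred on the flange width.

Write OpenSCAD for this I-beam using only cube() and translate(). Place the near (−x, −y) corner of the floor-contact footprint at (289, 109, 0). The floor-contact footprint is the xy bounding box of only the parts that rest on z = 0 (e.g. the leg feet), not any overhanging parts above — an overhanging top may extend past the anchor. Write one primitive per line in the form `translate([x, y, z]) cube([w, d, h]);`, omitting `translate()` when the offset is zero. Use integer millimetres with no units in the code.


translate([289, 109, 0]) cube([1788, 80, 8]);
translate([289, 142, 8]) cube([1788, 14, 455]);
translate([289, 109, 463]) cube([1788, 80, 8]);


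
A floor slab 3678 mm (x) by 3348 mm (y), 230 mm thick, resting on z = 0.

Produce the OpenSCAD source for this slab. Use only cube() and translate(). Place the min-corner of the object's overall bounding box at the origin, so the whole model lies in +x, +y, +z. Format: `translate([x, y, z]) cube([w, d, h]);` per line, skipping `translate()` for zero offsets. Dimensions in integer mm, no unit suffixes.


cube([3678, 3348, 230]);


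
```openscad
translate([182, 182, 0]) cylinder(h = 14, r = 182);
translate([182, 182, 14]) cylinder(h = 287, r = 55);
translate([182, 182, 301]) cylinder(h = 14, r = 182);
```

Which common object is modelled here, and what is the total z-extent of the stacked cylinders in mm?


A spool. The overall height is 315 mm.

Three coaxial cylinders, large–small–large — a spool. Two 14 mm flanges and a 287 mm core give 14 + 287 + 14 = 315 mm.


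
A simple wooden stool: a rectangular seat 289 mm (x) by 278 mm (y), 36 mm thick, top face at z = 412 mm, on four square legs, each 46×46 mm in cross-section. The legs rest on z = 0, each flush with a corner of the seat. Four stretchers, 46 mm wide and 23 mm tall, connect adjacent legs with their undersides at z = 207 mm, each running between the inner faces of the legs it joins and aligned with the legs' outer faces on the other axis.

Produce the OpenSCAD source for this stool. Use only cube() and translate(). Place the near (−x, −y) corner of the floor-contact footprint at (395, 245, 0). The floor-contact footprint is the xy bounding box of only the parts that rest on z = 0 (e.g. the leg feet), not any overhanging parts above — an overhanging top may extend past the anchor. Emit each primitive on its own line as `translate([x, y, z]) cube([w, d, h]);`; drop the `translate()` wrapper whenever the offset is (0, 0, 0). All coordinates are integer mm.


translate([395, 245, 376]) cube([289, 278, 36]);
translate([395, 245, 0]) cube([46, 46, 376]);
translate([638, 245, 0]) cube([46, 46, 376]);
translate([395, 477, 0]) cube([46, 46, 376]);
translate([638, 477, 0]) cube([46, 46, 376]);
translate([441, 245, 207]) cube([197, 46, 23]);
translate([441, 477, 207]) cube([197, 46, 23]);
translate([395, 291, 207]) cube([46, 186, 23]);
translate([638, 291, 207]) cube([46, 186, 23]);


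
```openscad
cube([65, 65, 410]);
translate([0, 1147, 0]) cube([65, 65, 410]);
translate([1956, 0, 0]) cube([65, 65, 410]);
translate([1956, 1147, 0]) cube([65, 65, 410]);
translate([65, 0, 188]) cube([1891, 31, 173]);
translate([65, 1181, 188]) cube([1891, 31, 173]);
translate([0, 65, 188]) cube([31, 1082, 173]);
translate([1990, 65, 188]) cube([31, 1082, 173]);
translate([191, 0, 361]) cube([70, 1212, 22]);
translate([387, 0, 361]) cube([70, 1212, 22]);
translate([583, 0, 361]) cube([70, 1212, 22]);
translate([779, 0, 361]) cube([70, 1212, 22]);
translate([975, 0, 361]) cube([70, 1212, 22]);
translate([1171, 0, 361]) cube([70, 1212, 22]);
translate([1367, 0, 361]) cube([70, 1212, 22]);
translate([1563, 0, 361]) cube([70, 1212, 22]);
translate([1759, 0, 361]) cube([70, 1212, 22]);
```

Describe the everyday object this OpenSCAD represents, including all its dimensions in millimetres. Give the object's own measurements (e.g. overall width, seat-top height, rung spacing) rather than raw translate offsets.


A bed frame 2021 mm long (x) by 1212 mm wide (y). Four 65×65 mm corner posts, 410 mm tall, at the corners of the footprint. Four rails of 31 mm thickness and 173 mm height run between adjacent posts with their undersides at z = 188 mm, their outer faces flush with the outside of the frame (the two x-running rails run between the posts' inner faces; the two y-running rails run between the posts' inner faces). 9 slats, each 70 mm wide (x) and 22 mm thick, lie across the top of the two x-running rails, running the full 1212 mm width of the frame in y; along x they sit between the end posts with a 126 mm gap after the −x posts and between neighbouring slats, leaving 127 mm before the +x posts.


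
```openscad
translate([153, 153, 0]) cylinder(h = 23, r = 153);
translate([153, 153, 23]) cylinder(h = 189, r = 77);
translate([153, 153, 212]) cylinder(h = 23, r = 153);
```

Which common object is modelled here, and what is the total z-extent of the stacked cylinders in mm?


A spool. The overall height is 235 mm.

Three coaxial cylinders, large–small–large — a spool. Two 23 mm flanges and a 189 mm core give 23 + 189 + 23 = 235 mm.


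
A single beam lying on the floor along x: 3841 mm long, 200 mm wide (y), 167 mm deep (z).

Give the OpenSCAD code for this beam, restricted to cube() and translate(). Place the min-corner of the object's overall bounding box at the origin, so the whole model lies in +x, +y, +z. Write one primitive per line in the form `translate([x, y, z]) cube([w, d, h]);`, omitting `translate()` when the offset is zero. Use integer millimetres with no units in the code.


cube([3841, 200, 167]);


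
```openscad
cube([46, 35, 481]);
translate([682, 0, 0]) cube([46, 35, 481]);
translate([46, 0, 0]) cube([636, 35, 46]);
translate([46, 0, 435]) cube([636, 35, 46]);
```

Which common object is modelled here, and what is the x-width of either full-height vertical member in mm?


A picture frame. The border width is 46 mm.

Four thin pieces enclosing a rectangular opening — a picture frame. The two full-height stiles are 481 mm tall; the top rail sits at z = 435 and is 46 mm tall, so the border above the opening is 481 − 435 = 46 mm, matching the stile x-width.


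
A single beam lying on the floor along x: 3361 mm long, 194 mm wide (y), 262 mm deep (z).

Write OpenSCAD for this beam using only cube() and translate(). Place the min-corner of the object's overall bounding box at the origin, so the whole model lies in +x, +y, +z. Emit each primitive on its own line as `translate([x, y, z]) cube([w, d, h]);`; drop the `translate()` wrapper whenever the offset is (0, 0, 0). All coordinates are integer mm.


cube([3361, 194, 262]);


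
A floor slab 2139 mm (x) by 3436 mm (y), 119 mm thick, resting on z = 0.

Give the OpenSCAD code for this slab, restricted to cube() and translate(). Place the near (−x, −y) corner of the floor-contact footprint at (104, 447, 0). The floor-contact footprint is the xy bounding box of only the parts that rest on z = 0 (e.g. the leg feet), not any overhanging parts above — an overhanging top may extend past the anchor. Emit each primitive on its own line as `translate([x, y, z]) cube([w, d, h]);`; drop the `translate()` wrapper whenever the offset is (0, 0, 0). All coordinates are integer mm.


translate([104, 447, 0]) cube([2139, 3436, 119]);


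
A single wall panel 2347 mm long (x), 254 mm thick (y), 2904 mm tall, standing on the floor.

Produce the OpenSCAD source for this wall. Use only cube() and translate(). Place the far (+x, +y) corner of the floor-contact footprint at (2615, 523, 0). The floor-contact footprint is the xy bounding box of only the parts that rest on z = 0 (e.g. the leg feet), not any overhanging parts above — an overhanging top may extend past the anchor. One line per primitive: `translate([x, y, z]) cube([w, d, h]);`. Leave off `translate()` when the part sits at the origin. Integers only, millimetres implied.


translate([268, 269, 0]) cube([2347, 254, 2904]);


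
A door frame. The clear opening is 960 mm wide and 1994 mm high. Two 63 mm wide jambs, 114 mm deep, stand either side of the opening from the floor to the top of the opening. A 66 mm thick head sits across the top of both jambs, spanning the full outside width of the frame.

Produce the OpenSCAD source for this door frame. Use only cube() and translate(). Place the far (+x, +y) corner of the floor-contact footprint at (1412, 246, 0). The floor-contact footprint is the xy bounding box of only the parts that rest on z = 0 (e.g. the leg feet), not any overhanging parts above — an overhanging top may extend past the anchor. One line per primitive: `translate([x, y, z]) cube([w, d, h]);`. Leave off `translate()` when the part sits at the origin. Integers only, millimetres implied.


translate([326, 132, 0]) cube([63, 114, 1994]);
translate([1349, 132, 0]) cube([63, 114, 1994]);
translate([326, 132, 1994]) cube([1086, 114, 66]);


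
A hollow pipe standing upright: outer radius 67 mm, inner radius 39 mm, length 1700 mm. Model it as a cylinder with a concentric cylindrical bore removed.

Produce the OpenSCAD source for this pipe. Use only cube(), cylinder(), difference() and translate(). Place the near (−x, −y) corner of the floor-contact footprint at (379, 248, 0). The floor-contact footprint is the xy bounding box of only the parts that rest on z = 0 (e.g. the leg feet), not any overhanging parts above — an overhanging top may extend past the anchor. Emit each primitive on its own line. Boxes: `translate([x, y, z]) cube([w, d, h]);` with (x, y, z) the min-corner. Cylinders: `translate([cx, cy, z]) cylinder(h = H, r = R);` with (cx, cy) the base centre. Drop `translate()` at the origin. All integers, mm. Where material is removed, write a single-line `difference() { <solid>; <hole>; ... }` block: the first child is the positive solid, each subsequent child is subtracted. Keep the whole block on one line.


difference() { translate([446, 315, 0]) cylinder(h = 1700, r = 67); translate([446, 315, 0]) cylinder(h = 1700, r = 39); }


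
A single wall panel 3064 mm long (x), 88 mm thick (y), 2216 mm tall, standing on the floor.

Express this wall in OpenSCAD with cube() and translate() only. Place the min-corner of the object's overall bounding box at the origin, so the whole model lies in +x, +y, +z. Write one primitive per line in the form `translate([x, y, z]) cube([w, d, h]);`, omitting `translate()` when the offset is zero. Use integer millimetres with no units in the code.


cube([3064, 88, 2216]);


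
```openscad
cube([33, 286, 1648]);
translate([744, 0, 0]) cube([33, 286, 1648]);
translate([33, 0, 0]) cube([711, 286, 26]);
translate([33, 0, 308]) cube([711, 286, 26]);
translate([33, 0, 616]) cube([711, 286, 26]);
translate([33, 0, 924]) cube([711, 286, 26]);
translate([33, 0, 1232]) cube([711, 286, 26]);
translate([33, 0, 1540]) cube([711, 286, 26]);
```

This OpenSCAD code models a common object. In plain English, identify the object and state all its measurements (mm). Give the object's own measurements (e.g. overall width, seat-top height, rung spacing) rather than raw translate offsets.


An open bookshelf. Two side panels, each 33 mm thick, 286 mm deep and 1648 mm tall, stand 777 mm apart (outside-to-outside). Between them sit 6 shelves, each 26 mm thick and 286 mm deep, spanning the full gap between the sides. The bottom shelf rests on the floor (its underside at z = 0) and the clear gap between one shelf's top and the next shelf's underside is 282 mm.


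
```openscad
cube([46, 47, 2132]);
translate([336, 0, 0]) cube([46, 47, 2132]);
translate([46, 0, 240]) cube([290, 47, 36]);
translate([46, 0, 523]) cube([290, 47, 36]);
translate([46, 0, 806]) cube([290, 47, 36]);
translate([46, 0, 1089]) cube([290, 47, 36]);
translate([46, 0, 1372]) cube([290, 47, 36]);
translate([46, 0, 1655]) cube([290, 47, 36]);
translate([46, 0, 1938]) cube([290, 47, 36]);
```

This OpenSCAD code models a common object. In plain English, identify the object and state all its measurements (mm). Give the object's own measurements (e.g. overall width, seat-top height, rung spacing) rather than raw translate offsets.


A straight ladder. Two 46×47 mm vertical rails, 2132 mm tall, stand 382 mm apart (outside-to-outside) with their front faces coplanar on the −y side. 7 rungs, each 47 mm deep and 36 mm tall, span between the inner faces of the rails, front faces flush with the rails. The lowest rung's underside is at z = 240 mm and rungs are spaced 283 mm apart (underside to underside).


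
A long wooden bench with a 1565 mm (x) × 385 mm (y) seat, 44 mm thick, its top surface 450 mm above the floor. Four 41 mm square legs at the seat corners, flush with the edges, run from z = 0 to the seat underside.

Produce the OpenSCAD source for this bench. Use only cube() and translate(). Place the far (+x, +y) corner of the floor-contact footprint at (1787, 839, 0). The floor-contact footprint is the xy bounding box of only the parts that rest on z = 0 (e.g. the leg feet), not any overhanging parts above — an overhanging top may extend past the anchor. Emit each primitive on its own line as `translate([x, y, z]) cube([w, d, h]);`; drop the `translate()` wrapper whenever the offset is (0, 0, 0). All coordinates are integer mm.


translate([222, 454, 406]) cube([1565, 385, 44]);
translate([222, 454, 0]) cube([41, 41, 406]);
translate([222, 798, 0]) cube([41, 41, 406]);
translate([1746, 454, 0]) cube([41, 41, 406]);
translate([1746, 798, 0]) cube([41, 41, 406]);


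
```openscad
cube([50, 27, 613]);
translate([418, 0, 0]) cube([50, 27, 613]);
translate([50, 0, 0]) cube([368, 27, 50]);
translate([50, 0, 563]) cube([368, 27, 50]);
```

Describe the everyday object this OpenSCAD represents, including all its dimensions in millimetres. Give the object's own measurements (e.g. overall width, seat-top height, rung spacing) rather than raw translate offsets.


A rectangular picture frame lying in the x–z plane (depth along y). The opening is 368 mm wide (x) by 513 mm tall (z), surrounded by a border 50 mm wide on all four sides. The frame is 27 mm deep and is made of two full-height vertical stiles with two horizontal rails fitted between them.


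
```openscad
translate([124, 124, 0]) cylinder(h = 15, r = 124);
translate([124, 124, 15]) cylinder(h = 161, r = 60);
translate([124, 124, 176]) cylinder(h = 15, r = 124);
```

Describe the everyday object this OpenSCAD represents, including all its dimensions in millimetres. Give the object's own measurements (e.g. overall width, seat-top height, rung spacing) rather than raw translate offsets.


A spool: two coaxial disc flanges of radius 124 mm and thickness 15 mm, joined by a core cylinder of radius 60 mm and height 161 mm. The lower flange rests on z = 0 and the three cylinders share a vertical axis.


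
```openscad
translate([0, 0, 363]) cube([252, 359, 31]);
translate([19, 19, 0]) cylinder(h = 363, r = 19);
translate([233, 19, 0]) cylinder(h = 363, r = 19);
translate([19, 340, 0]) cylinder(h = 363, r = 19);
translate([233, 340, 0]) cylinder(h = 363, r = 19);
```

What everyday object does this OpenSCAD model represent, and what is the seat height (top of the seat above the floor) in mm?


A stool. The seat height is 394 mm.

A 252×359×31 slab at z = 363 on four corner cylinders — a stool. The seat top is 363 + 31 = 394 mm.


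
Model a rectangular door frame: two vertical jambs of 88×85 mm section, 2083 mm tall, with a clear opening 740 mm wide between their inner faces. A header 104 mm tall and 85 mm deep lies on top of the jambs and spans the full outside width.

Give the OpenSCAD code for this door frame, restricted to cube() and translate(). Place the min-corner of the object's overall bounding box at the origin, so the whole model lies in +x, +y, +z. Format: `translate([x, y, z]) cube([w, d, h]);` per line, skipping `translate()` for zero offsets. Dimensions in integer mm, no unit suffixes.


cube([88, 85, 2083]);
translate([828, 0, 0]) cube([88, 85, 2083]);
translate([0, 0, 2083]) cube([916, 85, 104]);


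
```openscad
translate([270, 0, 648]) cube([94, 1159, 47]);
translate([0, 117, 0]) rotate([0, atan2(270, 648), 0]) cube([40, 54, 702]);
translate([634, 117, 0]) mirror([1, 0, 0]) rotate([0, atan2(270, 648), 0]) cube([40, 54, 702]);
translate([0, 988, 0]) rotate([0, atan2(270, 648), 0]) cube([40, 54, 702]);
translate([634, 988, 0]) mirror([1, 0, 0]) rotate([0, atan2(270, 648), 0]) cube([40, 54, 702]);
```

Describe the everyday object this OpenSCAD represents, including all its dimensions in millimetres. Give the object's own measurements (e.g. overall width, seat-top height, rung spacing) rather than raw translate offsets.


A sawhorse. A 94×1159×47 mm beam (x, y, z) sits on two A-frame leg pairs. Each pair is two raked legs of 40×54 mm section (54 mm along y) splaying symmetrically in x. Each leg rises 648 mm vertically over 270 mm of horizontal reach and is 702 mm long along its own axis. Every leg's outer bottom edge rests on the floor and its outer top edge meets a bottom edge of the beam — the left legs (tilting toward +x) meet the beam's −x bottom edge, the right legs (their mirror images, tilting toward −x) meet its +x bottom edge — so the leg tops tuck under the beam, the beam's underside is 648 mm above the floor, and the feet are 634 mm apart outside-to-outside with the beam centred between them. The two leg pairs are set in 117 mm from either end of the beam.


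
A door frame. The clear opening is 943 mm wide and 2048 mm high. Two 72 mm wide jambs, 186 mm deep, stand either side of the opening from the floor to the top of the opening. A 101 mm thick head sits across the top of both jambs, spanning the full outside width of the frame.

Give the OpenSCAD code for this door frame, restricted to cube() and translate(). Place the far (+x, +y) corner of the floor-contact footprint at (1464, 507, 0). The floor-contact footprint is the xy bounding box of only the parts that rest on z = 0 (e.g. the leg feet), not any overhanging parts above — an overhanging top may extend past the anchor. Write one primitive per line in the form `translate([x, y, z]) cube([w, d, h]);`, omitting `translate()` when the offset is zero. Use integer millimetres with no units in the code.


translate([377, 321, 0]) cube([72, 186, 2048]);
translate([1392, 321, 0]) cube([72, 186, 2048]);
translate([377, 321, 2048]) cube([1087, 186, 101]);


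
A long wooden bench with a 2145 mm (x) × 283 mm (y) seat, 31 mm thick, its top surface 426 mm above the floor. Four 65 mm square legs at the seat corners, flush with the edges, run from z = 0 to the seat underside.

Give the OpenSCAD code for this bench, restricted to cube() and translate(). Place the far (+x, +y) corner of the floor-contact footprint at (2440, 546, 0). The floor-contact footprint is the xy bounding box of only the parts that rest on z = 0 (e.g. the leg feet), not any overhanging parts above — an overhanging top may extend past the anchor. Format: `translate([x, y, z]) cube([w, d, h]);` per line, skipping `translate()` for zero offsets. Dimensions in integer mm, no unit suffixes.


// leg_h = 426 − 31 = 395
translate([295, 263, 395]) cube([2145, 283, 31]);
translate([295, 263, 0]) cube([65, 65, 395]);
translate([295, 481, 0]) cube([65, 65, 395]);
translate([2375, 263, 0]) cube([65, 65, 395]);
translate([2375, 481, 0]) cube([65, 65, 395]);


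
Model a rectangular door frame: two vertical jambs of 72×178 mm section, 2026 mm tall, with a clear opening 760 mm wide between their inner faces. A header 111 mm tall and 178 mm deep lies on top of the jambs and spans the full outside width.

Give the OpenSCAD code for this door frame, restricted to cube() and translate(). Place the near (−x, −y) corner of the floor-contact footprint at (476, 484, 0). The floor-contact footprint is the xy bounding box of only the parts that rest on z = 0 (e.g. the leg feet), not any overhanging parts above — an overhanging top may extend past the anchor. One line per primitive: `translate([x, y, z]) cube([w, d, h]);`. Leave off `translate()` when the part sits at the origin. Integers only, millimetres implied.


translate([476, 484, 0]) cube([72, 178, 2026]);
translate([1308, 484, 0]) cube([72, 178, 2026]);
translate([476, 484, 2026]) cube([904, 178, 111]);


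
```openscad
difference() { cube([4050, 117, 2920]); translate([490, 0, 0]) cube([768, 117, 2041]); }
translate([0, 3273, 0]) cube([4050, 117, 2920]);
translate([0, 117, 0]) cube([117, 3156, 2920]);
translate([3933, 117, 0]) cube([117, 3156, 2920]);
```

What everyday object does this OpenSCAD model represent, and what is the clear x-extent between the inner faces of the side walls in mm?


A single room. The interior width is 3816 mm.

Four walls enclosing a rectangle with a door in the front wall — a room. Outside width 4050 minus two 117 mm walls gives 3816 mm.


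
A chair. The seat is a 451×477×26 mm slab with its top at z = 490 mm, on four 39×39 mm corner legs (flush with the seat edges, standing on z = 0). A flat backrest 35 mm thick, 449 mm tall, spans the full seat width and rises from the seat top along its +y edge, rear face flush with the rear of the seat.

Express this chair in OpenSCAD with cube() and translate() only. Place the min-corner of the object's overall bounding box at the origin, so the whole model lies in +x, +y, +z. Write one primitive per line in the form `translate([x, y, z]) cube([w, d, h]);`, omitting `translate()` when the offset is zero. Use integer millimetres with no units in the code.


translate([0, 0, 464]) cube([451, 477, 26]);
cube([39, 39, 464]);
translate([412, 0, 0]) cube([39, 39, 464]);
translate([0, 438, 0]) cube([39, 39, 464]);
translate([412, 438, 0]) cube([39, 39, 464]);
translate([0, 442, 490]) cube([451, 35, 449]);


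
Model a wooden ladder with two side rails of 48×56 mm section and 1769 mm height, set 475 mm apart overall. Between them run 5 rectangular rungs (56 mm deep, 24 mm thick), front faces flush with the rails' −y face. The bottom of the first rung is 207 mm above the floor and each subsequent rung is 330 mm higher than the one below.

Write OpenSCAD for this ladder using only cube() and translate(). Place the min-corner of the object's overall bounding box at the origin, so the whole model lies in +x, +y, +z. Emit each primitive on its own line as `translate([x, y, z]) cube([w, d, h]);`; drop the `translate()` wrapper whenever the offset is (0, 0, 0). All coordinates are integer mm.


cube([48, 56, 1769]);
translate([427, 0, 0]) cube([48, 56, 1769]);
translate([48, 0, 207]) cube([379, 56, 24]);
translate([48, 0, 537]) cube([379, 56, 24]);
translate([48, 0, 867]) cube([379, 56, 24]);
translate([48, 0, 1197]) cube([379, 56, 24]);
translate([48, 0, 1527]) cube([379, 56, 24]);


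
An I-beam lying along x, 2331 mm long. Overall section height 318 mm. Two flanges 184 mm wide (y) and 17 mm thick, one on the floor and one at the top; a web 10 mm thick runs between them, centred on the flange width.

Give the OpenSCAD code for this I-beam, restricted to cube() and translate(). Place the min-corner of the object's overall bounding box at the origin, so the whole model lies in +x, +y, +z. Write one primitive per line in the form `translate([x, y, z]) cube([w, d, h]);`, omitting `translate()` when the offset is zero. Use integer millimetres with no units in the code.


cube([2331, 184, 17]);
translate([0, 87, 17]) cube([2331, 10, 284]);
translate([0, 0, 301]) cube([2331, 184, 17]);


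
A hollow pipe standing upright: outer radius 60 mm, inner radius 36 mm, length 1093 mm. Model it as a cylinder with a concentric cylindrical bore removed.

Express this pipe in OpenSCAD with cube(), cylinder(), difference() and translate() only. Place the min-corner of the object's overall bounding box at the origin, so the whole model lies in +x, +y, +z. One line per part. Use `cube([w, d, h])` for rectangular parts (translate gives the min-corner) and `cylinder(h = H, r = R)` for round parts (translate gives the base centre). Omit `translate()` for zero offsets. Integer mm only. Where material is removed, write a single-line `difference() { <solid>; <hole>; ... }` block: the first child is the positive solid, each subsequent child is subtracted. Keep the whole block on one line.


difference() { translate([60, 60, 0]) cylinder(h = 1093, r = 60); translate([60, 60, 0]) cylinder(h = 1093, r = 36); }


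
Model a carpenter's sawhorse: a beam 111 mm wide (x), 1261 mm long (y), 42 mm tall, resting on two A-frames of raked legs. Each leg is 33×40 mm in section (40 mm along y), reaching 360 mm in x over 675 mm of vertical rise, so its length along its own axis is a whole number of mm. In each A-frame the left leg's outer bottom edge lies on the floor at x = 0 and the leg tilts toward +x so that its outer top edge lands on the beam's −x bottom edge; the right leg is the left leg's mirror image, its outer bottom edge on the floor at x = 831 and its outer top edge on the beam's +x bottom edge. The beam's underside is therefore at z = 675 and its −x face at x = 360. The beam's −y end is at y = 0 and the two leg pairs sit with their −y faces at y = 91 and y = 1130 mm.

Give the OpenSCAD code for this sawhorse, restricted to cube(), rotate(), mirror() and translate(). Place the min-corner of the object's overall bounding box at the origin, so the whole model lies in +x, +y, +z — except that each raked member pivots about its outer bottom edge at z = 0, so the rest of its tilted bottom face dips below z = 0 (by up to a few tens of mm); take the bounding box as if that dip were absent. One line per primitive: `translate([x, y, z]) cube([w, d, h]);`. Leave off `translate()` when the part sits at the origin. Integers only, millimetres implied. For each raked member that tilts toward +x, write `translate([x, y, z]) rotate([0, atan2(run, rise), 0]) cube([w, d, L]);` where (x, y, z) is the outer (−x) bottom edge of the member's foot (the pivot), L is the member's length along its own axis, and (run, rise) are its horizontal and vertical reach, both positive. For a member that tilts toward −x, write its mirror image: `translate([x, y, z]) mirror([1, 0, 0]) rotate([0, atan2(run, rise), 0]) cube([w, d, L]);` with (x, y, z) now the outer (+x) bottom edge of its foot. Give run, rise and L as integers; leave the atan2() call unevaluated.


translate([360, 0, 675]) cube([111, 1261, 42]);
translate([0, 91, 0]) rotate([0, atan2(360, 675), 0]) cube([33, 40, 765]);
translate([831, 91, 0]) mirror([1, 0, 0]) rotate([0, atan2(360, 675), 0]) cube([33, 40, 765]);
translate([0, 1130, 0]) rotate([0, atan2(360, 675), 0]) cube([33, 40, 765]);
translate([831, 1130, 0]) mirror([1, 0, 0]) rotate([0, atan2(360, 675), 0]) cube([33, 40, 765]);
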